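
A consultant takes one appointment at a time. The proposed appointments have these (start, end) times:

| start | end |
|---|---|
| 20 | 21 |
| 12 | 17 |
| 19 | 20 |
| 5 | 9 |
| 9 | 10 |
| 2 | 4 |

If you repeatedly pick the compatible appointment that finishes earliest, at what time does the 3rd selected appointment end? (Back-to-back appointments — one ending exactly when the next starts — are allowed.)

10

By end time: (2,4), (5,9), (9,10), (12,17), (19,20), (20,21).
Pick (2,4); next start ≥ 4 → (5,9); next start ≥ 9 → (9,10); next start ≥ 10 → (12,17); next start ≥ 17 → (19,20); next start ≥ 20 → (20,21).
Selected: (2,4) (5,9) (9,10) (12,17) (19,20) (20,21)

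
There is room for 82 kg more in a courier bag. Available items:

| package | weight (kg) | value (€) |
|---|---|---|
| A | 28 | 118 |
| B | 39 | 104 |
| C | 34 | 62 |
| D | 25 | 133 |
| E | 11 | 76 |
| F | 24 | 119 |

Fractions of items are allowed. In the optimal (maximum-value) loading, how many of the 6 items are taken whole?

Sort by value per unit weight and fill in that order.
Ratios (sorted): E 6.91, D 5.32, F 4.96, A 4.21, B 2.67, C 1.82
take E (11 @ 76); take D (25 @ 133); take F (24 @ 119); take 22/28 of A → 92.71. Capacity used 82/82.
3 item(s) taken whole; one partial (take 22/28 of A).

3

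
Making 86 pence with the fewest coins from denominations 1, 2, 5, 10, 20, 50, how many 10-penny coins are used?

Greedy: take as many of the largest coin as possible, then repeat with the remainder.
86 = 1×50 + 1×20 + 1×10 + 1×5 + 1×1
Count of 10: 1

1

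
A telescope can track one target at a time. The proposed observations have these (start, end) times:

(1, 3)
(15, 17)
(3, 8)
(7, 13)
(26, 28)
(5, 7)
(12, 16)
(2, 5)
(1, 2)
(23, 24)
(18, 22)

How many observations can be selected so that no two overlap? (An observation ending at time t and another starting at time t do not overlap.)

Order by finish time; keep every interval that doesn't clash with the previous kept one.
Sorted by end: (1,2)  (1,3)  (2,5)  (5,7)  (3,8)  (7,13)  (12,16)  (15,17)  (18,22)  (23,24)  (26,28)
take (1,2); take (2,5); take (5,7); take (7,13); take (15,17); take (18,22); take (23,24); take (26,28).
Selected 8 observations.

8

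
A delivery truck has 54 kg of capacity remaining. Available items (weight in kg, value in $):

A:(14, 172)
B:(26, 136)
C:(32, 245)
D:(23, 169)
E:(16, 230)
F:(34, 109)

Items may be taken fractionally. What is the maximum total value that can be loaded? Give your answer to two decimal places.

Order: E (230/16=14.38) > A (172/14=12.29) > C (245/32=7.66) > D (169/23=7.35) > B (136/26=5.23) > F (109/34=3.21)
Fill: take E (16 @ 230) → take A (14 @ 172) → take 24/32 of C → 183.75; 54/54 used.
Total value = 585.75

585.75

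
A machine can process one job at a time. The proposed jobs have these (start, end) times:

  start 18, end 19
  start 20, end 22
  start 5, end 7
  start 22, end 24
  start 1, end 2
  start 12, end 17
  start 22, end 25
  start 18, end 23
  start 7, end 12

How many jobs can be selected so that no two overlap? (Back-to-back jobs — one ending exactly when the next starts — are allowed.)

By end time: (1,2), (5,7), (7,12), (12,17), (18,19), (20,22), (18,23), (22,24), (22,25).
Pick (1,2); next start ≥ 2 → (5,7); next start ≥ 7 → (7,12); next start ≥ 12 → (12,17); next start ≥ 17 → (18,19); next start ≥ 19 → (20,22); next start ≥ 22 → (22,24).
Selected 7 jobs.

7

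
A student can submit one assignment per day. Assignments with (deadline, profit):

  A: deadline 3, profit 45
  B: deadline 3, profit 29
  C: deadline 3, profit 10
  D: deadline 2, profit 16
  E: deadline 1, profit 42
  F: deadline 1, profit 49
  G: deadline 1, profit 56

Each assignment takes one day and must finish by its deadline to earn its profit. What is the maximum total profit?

Take jobs in profit order; each goes to the latest open slot no later than its deadline.
Profit order: G=56 F=49 A=45 E=42 B=29 D=16 C=10
Assign: G→slot 1, F skipped, A→slot 3, E skipped, B→slot 2, D skipped, C skipped.
Slots: [1:G] [2:B] [3:A]
Profit = 56 + 29 + 45 = 130

130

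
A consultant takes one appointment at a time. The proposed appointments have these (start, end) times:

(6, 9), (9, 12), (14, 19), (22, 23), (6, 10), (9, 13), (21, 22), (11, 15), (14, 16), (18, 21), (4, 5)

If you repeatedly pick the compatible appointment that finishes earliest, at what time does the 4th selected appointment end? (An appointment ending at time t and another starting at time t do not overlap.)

Sorted by end: (4,5)  (6,9)  (6,10)  (9,12)  (9,13)  (11,15)  (14,16)  (14,19)  (18,21)  (21,22)  (22,23)
take (4,5); take (6,9); take (9,12); take (14,16); take (18,21); take (21,22); take (22,23).
Selected: (4,5) (6,9) (9,12) (14,16) (18,21) (21,22) (22,23)

16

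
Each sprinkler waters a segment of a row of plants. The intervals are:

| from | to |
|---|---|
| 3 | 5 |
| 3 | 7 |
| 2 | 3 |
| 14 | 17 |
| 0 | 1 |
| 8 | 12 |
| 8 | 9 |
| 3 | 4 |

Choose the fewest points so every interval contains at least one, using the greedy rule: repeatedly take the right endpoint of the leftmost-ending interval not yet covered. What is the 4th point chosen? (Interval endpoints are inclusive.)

Sorted: [0,1] [2,3] [3,4] [3,5] [3,7] [8,9] [8,12] [14,17]
{[0,1]} hit by 1; {[2,3],[3,4],[3,5],[3,7]} hit by 3; {[8,9],[8,12]} hit by 9; {[14,17]} hit by 17.
Points: 1, 3, 9, 17 (4 total).

17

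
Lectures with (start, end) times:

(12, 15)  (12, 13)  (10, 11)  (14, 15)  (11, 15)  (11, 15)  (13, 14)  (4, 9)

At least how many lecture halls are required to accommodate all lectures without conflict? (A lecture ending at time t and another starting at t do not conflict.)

starts: [4, 10, 11, 11, 12, 12, 13, 14]
ends:   [9, 11, 13, 14, 15, 15, 15, 15]
s4→1 e9→0 s10→1 e11→0 s11→1 s11→2 s12→3 s12→4  — peak 4.

4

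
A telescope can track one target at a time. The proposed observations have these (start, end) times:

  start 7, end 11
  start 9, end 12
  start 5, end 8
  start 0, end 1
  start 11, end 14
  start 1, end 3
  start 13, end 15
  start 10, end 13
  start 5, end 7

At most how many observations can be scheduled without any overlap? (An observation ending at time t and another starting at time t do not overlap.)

Sorted by end: (0,1)  (1,3)  (5,7)  (5,8)  (7,11)  (9,12)  (10,13)  (11,14)  (13,15)
take (0,1); take (1,3); take (5,7); take (7,11); skip (10,13); take (11,14); skip (13,15).
Selected 5 observations.

5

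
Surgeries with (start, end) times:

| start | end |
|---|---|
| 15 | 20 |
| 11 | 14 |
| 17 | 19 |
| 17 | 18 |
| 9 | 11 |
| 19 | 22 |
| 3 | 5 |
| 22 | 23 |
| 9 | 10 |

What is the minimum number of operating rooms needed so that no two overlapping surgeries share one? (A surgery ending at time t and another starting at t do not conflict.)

3

starts: [3, 9, 9, 11, 15, 17, 17, 19, 22]
ends:   [5, 10, 11, 14, 18, 19, 20, 22, 23]
s3→1 e5→0 s9→1 s9→2 e10→1 e11→0 s11→1 e14→0 s15→1 s17→2 s17→3  — peak 3.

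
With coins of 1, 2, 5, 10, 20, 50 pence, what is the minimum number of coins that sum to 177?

6

177 − 3×50→27 − 1×20→7 − 1×5→2 − 1×2→0
Total coins = 3 + 1 + 1 + 1 = 6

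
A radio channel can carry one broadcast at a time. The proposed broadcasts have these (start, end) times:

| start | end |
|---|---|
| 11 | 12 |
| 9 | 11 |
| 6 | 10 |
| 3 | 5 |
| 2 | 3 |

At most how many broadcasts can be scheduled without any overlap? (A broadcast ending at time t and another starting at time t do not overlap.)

By end time: (2,3), (3,5), (6,10), (9,11), (11,12).
Pick (2,3); next start ≥ 3 → (3,5); next start ≥ 5 → (6,10); next start ≥ 10 → (11,12).
Selected 4 broadcasts.

4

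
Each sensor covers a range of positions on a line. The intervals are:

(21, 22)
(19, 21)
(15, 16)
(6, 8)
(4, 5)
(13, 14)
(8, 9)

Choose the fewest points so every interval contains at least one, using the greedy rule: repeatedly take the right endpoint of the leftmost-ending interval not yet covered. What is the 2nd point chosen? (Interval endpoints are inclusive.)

Process intervals by earliest right end; each time one isn't hit yet, stab at its right endpoint.
Sorted: [4,5] [6,8] [8,9] [13,14] [15,16] [19,21] [21,22]
{[4,5]} hit by 5; {[6,8],[8,9]} hit by 8; {[13,14]} hit by 14; {[15,16]} hit by 16; {[19,21],[21,22]} hit by 21.
Points: 5, 8, 14, 16, 21 (5 total).

8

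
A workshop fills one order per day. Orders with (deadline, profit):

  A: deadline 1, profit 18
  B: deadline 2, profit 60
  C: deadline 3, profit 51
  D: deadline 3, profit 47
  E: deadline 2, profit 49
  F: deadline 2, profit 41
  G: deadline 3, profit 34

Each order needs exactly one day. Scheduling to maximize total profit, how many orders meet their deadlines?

Sort by profit descending; place each in the latest free slot ≤ its deadline.
Profit order: B=60 C=51 E=49 D=47 F=41 G=34 A=18
Assign: B→slot 2, C→slot 3, E→slot 1, D skipped, F skipped, G skipped, A skipped.
Slots: [1:E] [2:B] [3:C]
3 of 7 scheduled.

3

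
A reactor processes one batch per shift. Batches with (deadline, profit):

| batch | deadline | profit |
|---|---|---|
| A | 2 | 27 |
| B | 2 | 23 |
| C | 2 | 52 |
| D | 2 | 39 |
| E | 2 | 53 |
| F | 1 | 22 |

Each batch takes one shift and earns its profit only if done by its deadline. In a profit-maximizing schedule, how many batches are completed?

Sort by profit descending; place each in the latest free slot ≤ its deadline.
By profit: E(d2,53), C(d2,52), D(d2,39), A(d2,27), B(d2,23), F(d1,22)
E→slot 2; C→slot 1; D skipped; A skipped; B skipped; F skipped.
2 of 6 scheduled.

2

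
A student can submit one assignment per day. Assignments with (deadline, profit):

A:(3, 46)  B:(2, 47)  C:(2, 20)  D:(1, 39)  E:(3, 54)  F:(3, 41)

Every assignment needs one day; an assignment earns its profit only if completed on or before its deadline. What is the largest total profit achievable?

147

Sort by profit descending; place each in the latest free slot ≤ its deadline.
By profit: E(d3,54), B(d2,47), A(d3,46), F(d3,41), D(d1,39), C(d2,20)
E→slot 3; B→slot 2; A→slot 1; F skipped; D skipped; C skipped.
Profit = 46 + 47 + 54 = 147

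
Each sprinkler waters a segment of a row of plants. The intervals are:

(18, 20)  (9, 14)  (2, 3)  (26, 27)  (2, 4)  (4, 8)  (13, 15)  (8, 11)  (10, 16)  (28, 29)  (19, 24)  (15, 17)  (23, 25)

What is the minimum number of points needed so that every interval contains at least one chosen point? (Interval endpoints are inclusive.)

8

Process intervals by earliest right end; each time one isn't hit yet, stab at its right endpoint.
Sorted: [2,3] [2,4] [4,8] [8,11] [9,14] [13,15] [10,16] [15,17] [18,20] [19,24] [23,25] [26,27] [28,29]
{[2,3],[2,4]} hit by 3; {[4,8],[8,11]} hit by 8; {[9,14],[13,15],[10,16]} hit by 14; {[15,17]} hit by 17; {[18,20],[19,24]} hit by 20; {[23,25]} hit by 25; {[26,27]} hit by 27; {[28,29]} hit by 29.
Points: 3, 8, 14, 17, 20, 25, 27, 29 (8 total).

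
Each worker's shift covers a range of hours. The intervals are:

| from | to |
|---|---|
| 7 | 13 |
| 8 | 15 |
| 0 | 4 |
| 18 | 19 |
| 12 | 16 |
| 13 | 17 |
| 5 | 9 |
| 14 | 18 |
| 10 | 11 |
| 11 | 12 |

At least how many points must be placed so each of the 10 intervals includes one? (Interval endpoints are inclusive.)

5

Sorted: [0,4] [5,9] [10,11] [11,12] [7,13] [8,15] [12,16] [13,17] [14,18] [18,19]
{[0,4]} hit by 4; {[5,9]} hit by 9; {[10,11],[11,12],[7,13],[8,15]} hit by 11; {[12,16],[13,17],[14,18]} hit by 16; {[18,19]} hit by 19.
Points: 4, 9, 11, 16, 19 (5 total).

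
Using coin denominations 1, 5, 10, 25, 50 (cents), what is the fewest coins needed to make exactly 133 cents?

7

Use the largest denomination that fits, subtract, and repeat.
133 − 2×50→33 − 1×25→8 − 1×5→3 − 3×1→0
Total coins = 2 + 1 + 1 + 3 = 7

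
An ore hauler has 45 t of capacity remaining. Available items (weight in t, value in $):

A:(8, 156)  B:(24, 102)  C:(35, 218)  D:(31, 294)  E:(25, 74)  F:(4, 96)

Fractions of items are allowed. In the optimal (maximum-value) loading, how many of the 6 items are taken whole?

Greedy by value/weight ratio, highest first.
Order: F (96/4=24.00) > A (156/8=19.50) > D (294/31=9.48) > C (218/35=6.23) > B (102/24=4.25) > E (74/25=2.96)
Fill: take F (4 @ 96) → take A (8 @ 156) → take D (31 @ 294) → take 2/35 of C → 12.46; 45/45 used.
3 item(s) taken whole; one partial (take 2/35 of C).

3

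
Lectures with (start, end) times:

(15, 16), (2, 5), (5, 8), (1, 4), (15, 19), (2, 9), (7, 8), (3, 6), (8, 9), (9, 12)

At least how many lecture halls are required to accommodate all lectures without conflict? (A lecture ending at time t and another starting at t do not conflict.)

starts: [1, 2, 2, 3, 5, 7, 8, 9, 15, 15]
ends:   [4, 5, 6, 8, 8, 9, 9, 12, 16, 19]
s1→1 s2→2 s2→3 s3→4  — peak 4.

4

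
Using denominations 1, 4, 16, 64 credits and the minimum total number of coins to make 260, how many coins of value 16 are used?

0

Greedy: take as many of the largest coin as possible, then repeat with the remainder.
260 − 4×64→4 − 1×4→0
Count of 16: 0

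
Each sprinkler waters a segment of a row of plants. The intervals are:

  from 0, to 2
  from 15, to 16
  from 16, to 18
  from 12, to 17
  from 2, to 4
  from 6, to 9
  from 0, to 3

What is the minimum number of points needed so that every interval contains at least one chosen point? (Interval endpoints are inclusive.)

By right end: [0,2]  [0,3]  [2,4]  [6,9]  [15,16]  [12,17]  [16,18]
[0,2] uncovered → point at 2; [6,9] uncovered → point at 9; [15,16] uncovered → point at 16.
Points: 2, 9, 16 (3 total).

3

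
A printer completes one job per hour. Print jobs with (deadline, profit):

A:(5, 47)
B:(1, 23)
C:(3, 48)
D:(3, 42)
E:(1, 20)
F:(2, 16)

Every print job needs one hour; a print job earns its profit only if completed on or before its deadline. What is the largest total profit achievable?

160

Profit order: C=48 A=47 D=42 B=23 E=20 F=16
Assign: C→slot 3, A→slot 5, D→slot 2, B→slot 1, E skipped, F skipped.
Slots: [1:B] [2:D] [3:C] [5:A]
Profit = 23 + 42 + 48 + 47 = 160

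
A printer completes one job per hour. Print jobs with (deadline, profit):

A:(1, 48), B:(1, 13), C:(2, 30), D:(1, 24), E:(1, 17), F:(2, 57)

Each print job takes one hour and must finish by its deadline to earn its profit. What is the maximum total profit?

105

Profit order: F=57 A=48 C=30 D=24 E=17 B=13
Assign: F→slot 2, A→slot 1, C skipped, D skipped, E skipped, B skipped.
Slots: [1:A] [2:F]
Profit = 48 + 57 = 105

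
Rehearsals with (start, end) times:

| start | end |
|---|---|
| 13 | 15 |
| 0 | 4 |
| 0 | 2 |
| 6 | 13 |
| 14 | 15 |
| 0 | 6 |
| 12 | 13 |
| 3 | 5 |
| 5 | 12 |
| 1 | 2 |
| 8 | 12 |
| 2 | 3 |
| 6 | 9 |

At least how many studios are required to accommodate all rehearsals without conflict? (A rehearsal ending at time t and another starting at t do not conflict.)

4

Count concurrent intervals with a sweep; the peak is the room count.
starts: [0, 0, 0, 1, 2, 3, 5, 6, 6, 8, 12, 13, 14]
ends:   [2, 2, 3, 4, 5, 6, 9, 12, 12, 13, 13, 15, 15]
s0→1 s0→2 s0→3 s1→4  — peak 4.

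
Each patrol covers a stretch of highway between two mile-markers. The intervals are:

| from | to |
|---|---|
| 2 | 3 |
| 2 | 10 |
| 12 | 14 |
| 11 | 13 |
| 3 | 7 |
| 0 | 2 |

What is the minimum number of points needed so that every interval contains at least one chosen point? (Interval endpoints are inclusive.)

3

Process intervals by earliest right end; each time one isn't hit yet, stab at its right endpoint.
Sorted: [0,2] [2,3] [3,7] [2,10] [11,13] [12,14]
{[0,2],[2,3]} hit by 2; {[3,7],[2,10]} hit by 7; {[11,13],[12,14]} hit by 13.
Points: 2, 7, 13 (3 total).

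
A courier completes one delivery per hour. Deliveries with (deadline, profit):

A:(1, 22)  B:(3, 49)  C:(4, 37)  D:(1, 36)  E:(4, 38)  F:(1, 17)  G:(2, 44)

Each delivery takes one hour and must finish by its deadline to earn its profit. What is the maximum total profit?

By profit: B(d3,49), G(d2,44), E(d4,38), C(d4,37), D(d1,36), A(d1,22), F(d1,17)
B→slot 3; G→slot 2; E→slot 4; C→slot 1; D skipped; A skipped; F skipped.
Profit = 37 + 44 + 49 + 38 = 168

168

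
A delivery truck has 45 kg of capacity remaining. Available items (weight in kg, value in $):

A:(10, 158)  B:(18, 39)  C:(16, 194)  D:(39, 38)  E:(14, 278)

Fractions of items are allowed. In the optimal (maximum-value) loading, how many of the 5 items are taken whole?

Greedy by value/weight ratio, highest first.
Order: E (278/14=19.86) > A (158/10=15.80) > C (194/16=12.12) > B (39/18=2.17) > D (38/39=0.97)
Fill: take E (14 @ 278) → take A (10 @ 158) → take C (16 @ 194) → take 5/18 of B → 10.83; 45/45 used.
3 item(s) taken whole; one partial (take 5/18 of B).

3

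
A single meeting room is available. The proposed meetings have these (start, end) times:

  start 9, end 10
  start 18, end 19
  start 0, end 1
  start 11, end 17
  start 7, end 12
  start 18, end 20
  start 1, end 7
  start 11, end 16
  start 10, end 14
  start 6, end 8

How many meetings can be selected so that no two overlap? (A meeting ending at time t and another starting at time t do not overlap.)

5

Greedy by earliest finish: after sorting by end time, pick each interval compatible with the last pick.
By end time: (0,1), (1,7), (6,8), (9,10), (7,12), (10,14), (11,16), (11,17), (18,19), (18,20).
Pick (0,1); next start ≥ 1 → (1,7); next start ≥ 7 → (9,10); next start ≥ 10 → (10,14); next start ≥ 14 → (18,19).
Selected 5 meetings.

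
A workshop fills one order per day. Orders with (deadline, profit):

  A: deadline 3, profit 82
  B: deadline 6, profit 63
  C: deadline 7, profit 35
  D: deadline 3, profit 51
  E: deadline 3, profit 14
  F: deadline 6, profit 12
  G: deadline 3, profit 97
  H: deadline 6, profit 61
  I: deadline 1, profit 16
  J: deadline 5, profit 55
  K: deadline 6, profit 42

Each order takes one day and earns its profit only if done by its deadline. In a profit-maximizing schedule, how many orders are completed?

7

Take jobs in profit order; each goes to the latest open slot no later than its deadline.
Profit order: G=97 A=82 B=63 H=61 J=55 D=51 K=42 C=35 I=16 E=14 F=12
Assign: G→slot 3, A→slot 2, B→slot 6, H→slot 5, J→slot 4, D→slot 1, K skipped, C→slot 7, I skipped, E skipped, F skipped.
Slots: [1:D] [2:A] [3:G] [4:J] [5:H] [6:B] [7:C]
7 of 11 scheduled.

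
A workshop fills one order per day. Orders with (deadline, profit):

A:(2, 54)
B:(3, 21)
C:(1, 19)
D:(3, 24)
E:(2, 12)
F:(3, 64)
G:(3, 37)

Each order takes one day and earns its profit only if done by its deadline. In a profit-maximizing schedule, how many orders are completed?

3

Sort by profit descending; place each in the latest free slot ≤ its deadline.
Profit order: F=64 A=54 G=37 D=24 B=21 C=19 E=12
Assign: F→slot 3, A→slot 2, G→slot 1, D skipped, B skipped, C skipped, E skipped.
Slots: [1:G] [2:A] [3:F]
3 of 7 scheduled.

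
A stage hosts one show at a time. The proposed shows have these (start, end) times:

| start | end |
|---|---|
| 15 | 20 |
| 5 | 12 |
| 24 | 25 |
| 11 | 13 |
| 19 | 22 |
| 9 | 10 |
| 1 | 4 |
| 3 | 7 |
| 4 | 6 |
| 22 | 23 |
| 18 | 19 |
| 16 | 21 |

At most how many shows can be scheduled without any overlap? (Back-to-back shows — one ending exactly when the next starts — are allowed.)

Greedy by earliest finish: after sorting by end time, pick each interval compatible with the last pick.
By end time: (1,4), (4,6), (3,7), (9,10), (5,12), (11,13), (18,19), (15,20), (16,21), (19,22), (22,23), (24,25).
Pick (1,4); next start ≥ 4 → (4,6); next start ≥ 6 → (9,10); next start ≥ 10 → (11,13); next start ≥ 13 → (18,19); next start ≥ 19 → (19,22); next start ≥ 22 → (22,23); next start ≥ 23 → (24,25).
Selected 8 shows.

8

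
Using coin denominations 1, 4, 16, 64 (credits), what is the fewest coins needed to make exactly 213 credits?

213 = 3×64 + 1×16 + 1×4 + 1×1
Total coins = 3 + 1 + 1 + 1 = 6

6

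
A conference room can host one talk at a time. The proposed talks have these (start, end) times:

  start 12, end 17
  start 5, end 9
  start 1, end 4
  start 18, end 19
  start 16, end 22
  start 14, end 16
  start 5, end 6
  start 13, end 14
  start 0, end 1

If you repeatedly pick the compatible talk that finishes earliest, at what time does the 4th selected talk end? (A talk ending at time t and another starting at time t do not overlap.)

Sort by end time and greedily take each interval whose start is ≥ the last chosen end.
Sorted by end: (0,1)  (1,4)  (5,6)  (5,9)  (13,14)  (14,16)  (12,17)  (18,19)  (16,22)
take (0,1); take (1,4); take (5,6); skip (5,9); take (13,14); take (14,16); skip (12,17); take (18,19); skip (16,22).
Selected: (0,1) (1,4) (5,6) (13,14) (14,16) (18,19)

14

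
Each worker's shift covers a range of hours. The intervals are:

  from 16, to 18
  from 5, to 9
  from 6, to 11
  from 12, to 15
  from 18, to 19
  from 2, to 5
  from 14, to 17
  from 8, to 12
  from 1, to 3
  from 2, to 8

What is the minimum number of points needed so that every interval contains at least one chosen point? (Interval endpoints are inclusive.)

4

Process intervals by earliest right end; each time one isn't hit yet, stab at its right endpoint.
Sorted: [1,3] [2,5] [2,8] [5,9] [6,11] [8,12] [12,15] [14,17] [16,18] [18,19]
{[1,3],[2,5],[2,8]} hit by 3; {[5,9],[6,11],[8,12]} hit by 9; {[12,15],[14,17]} hit by 15; {[16,18],[18,19]} hit by 18.
Points: 3, 9, 15, 18 (4 total).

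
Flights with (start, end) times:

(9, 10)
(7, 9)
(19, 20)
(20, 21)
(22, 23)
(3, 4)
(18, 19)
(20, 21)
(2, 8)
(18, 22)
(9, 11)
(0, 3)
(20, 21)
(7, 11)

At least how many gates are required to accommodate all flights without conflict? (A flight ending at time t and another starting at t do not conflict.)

Events (time:±→running): 0:+→1 2:+→2 3:-→1 3:+→2 4:-→1 7:+→2 7:+→3 8:-→2 9:-→1 9:+→2 9:+→3 10:-→2 11:-→1 11:-→0 18:+→1 18:+→2 19:-→1 19:+→2 20:-→1 20:+→2 20:+→3 20:+→4 … peak 4.

4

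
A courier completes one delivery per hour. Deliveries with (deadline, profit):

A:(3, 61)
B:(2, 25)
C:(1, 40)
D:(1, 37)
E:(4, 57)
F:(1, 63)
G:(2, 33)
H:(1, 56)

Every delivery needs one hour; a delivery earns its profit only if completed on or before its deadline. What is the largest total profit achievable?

Sort by profit descending; place each in the latest free slot ≤ its deadline.
By profit: F(d1,63), A(d3,61), E(d4,57), H(d1,56), C(d1,40), D(d1,37), G(d2,33), B(d2,25)
F→slot 1; A→slot 3; E→slot 4; H skipped; C skipped; D skipped; G→slot 2; B skipped.
Profit = 63 + 33 + 61 + 57 = 214

214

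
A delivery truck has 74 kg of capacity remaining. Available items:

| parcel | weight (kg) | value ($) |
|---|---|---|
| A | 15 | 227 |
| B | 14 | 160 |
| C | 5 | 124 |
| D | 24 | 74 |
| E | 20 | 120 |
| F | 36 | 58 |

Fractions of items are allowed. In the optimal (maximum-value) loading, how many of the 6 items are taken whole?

Greedy by value/weight ratio, highest first.
Ratios (sorted): C 24.80, A 15.13, B 11.43, E 6.00, D 3.08, F 1.61
take C (5 @ 124); take A (15 @ 227); take B (14 @ 160); take E (20 @ 120); take 20/24 of D → 61.67. Capacity used 74/74.
4 item(s) taken whole; one partial (take 20/24 of D).

4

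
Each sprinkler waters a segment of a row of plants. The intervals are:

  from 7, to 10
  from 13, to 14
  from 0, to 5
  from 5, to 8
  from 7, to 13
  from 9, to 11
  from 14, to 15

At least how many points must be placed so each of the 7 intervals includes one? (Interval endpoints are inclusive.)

3

Sort by right endpoint; whenever an interval is uncovered, place a point at its right end.
Sorted: [0,5] [5,8] [7,10] [9,11] [7,13] [13,14] [14,15]
{[0,5],[5,8]} hit by 5; {[7,10],[9,11],[7,13]} hit by 10; {[13,14],[14,15]} hit by 14.
Points: 5, 10, 14 (3 total).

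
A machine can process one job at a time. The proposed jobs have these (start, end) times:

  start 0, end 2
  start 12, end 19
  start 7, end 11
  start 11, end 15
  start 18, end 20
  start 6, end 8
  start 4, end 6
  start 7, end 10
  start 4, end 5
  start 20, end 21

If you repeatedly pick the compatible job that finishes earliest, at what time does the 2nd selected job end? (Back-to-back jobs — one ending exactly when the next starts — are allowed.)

5

Sort by end time and greedily take each interval whose start is ≥ the last chosen end.
By end time: (0,2), (4,5), (4,6), (6,8), (7,10), (7,11), (11,15), (12,19), (18,20), (20,21).
Pick (0,2); next start ≥ 2 → (4,5); next start ≥ 5 → (6,8); next start ≥ 8 → (11,15); next start ≥ 15 → (18,20); next start ≥ 20 → (20,21).
Selected: (0,2) (4,5) (6,8) (11,15) (18,20) (20,21)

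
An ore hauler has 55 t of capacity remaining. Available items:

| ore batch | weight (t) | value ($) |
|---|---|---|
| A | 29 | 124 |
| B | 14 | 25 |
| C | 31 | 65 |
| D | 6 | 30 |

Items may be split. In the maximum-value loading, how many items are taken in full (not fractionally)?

2

Sort by value per unit weight and fill in that order.
Ratios (sorted): D 5.00, A 4.28, C 2.10, B 1.79
take D (6 @ 30); take A (29 @ 124); take 20/31 of C → 41.94. Capacity used 55/55.
2 item(s) taken whole; one partial (take 20/31 of C).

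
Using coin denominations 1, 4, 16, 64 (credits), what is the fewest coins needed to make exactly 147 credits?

6

147 = 2×64 + 1×16 + 3×1
Total coins = 2 + 1 + 3 = 6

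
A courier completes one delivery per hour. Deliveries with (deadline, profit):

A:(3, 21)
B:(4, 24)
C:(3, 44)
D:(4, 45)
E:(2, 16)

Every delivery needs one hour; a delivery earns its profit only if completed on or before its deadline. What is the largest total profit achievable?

134

Profit order: D=45 C=44 B=24 A=21 E=16
Assign: D→slot 4, C→slot 3, B→slot 2, A→slot 1, E skipped.
Slots: [1:A] [2:B] [3:C] [4:D]
Profit = 21 + 24 + 44 + 45 = 134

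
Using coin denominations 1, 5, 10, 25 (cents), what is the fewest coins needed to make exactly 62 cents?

Use the largest denomination that fits, subtract, and repeat.
62 − 2×25→12 − 1×10→2 − 2×1→0
Total coins = 2 + 1 + 2 = 5

5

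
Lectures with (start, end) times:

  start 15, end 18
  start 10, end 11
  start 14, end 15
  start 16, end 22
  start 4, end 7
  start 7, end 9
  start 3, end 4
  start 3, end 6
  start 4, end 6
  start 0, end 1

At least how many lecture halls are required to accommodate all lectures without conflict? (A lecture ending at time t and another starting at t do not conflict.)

Events (time:±→running): 0:+→1 1:-→0 3:+→1 3:+→2 4:-→1 4:+→2 4:+→3 … peak 3.

3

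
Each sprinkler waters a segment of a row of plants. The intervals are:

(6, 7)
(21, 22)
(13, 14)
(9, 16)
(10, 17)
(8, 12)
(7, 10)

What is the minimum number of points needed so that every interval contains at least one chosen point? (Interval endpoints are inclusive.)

4

Process intervals by earliest right end; each time one isn't hit yet, stab at its right endpoint.
By right end: [6,7]  [7,10]  [8,12]  [13,14]  [9,16]  [10,17]  [21,22]
[6,7] uncovered → point at 7; [8,12] uncovered → point at 12; [13,14] uncovered → point at 14; [21,22] uncovered → point at 22.
Points: 7, 12, 14, 22 (4 total).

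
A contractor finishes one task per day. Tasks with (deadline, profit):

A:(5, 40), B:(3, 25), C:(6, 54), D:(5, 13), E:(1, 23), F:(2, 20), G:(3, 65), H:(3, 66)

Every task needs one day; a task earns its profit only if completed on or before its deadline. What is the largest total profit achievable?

Take jobs in profit order; each goes to the latest open slot no later than its deadline.
Profit order: H=66 G=65 C=54 A=40 B=25 E=23 F=20 D=13
Assign: H→slot 3, G→slot 2, C→slot 6, A→slot 5, B→slot 1, E skipped, F skipped, D→slot 4.
Slots: [1:B] [2:G] [3:H] [4:D] [5:A] [6:C]
Profit = 25 + 65 + 66 + 13 + 40 + 54 = 263

263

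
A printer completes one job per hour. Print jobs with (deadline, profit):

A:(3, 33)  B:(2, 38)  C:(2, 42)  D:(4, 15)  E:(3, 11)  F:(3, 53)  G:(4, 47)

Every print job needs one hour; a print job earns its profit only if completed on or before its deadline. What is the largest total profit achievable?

Take jobs in profit order; each goes to the latest open slot no later than its deadline.
By profit: F(d3,53), G(d4,47), C(d2,42), B(d2,38), A(d3,33), D(d4,15), E(d3,11)
F→slot 3; G→slot 4; C→slot 2; B→slot 1; A skipped; D skipped; E skipped.
Profit = 38 + 42 + 53 + 47 = 180

180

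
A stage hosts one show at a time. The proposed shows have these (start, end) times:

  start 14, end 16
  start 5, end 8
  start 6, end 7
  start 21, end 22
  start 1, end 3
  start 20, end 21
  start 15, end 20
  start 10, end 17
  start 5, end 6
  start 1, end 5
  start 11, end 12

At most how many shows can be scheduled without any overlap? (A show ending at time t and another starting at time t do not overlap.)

7

By end time: (1,3), (1,5), (5,6), (6,7), (5,8), (11,12), (14,16), (10,17), (15,20), (20,21), (21,22).
Pick (1,3); next start ≥ 3 → (5,6); next start ≥ 6 → (6,7); next start ≥ 7 → (11,12); next start ≥ 12 → (14,16); next start ≥ 16 → (20,21); next start ≥ 21 → (21,22).
Selected 7 shows.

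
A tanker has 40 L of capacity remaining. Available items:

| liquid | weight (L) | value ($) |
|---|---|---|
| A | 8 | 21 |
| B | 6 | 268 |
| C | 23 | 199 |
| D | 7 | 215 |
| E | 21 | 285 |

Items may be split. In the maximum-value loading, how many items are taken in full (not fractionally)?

Greedy by value/weight ratio, highest first.
Ratios (sorted): B 44.67, D 30.71, E 13.57, C 8.65, A 2.62
take B (6 @ 268); take D (7 @ 215); take E (21 @ 285); take 6/23 of C → 51.91. Capacity used 40/40.
3 item(s) taken whole; one partial (take 6/23 of C).

3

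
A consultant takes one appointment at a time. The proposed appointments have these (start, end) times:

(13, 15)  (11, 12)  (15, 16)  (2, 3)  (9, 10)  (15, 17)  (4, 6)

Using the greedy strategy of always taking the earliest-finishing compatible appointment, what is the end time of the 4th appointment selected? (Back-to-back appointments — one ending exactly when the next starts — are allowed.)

Greedy by earliest finish: after sorting by end time, pick each interval compatible with the last pick.
By end time: (2,3), (4,6), (9,10), (11,12), (13,15), (15,16), (15,17).
Pick (2,3); next start ≥ 3 → (4,6); next start ≥ 6 → (9,10); next start ≥ 10 → (11,12); next start ≥ 12 → (13,15); next start ≥ 15 → (15,16).
Selected: (2,3) (4,6) (9,10) (11,12) (13,15) (15,16)

12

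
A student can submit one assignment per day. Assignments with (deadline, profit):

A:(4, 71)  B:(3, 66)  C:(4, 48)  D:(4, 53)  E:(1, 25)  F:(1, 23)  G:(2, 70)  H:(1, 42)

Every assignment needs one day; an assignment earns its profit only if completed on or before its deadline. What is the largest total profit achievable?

Profit order: A=71 G=70 B=66 D=53 C=48 H=42 E=25 F=23
Assign: A→slot 4, G→slot 2, B→slot 3, D→slot 1, C skipped, H skipped, E skipped, F skipped.
Slots: [1:D] [2:G] [3:B] [4:A]
Profit = 53 + 70 + 66 + 71 = 260

260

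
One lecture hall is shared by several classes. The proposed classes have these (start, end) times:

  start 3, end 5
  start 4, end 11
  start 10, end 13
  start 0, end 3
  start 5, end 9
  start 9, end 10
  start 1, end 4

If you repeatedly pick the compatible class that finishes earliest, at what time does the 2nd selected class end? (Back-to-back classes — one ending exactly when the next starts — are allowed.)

5

Sort by end time and greedily take each interval whose start is ≥ the last chosen end.
By end time: (0,3), (1,4), (3,5), (5,9), (9,10), (4,11), (10,13).
Pick (0,3); next start ≥ 3 → (3,5); next start ≥ 5 → (5,9); next start ≥ 9 → (9,10); next start ≥ 10 → (10,13).
Selected: (0,3) (3,5) (5,9) (9,10) (10,13)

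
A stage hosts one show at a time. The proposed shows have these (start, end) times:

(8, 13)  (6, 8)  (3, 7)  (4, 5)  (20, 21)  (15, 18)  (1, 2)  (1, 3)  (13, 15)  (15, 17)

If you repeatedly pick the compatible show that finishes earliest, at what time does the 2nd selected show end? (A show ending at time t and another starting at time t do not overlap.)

5

Order by finish time; keep every interval that doesn't clash with the previous kept one.
Sorted by end: (1,2)  (1,3)  (4,5)  (3,7)  (6,8)  (8,13)  (13,15)  (15,17)  (15,18)  (20,21)
take (1,2); take (4,5); take (6,8); take (8,13); take (13,15); take (15,17); skip (15,18); take (20,21).
Selected: (1,2) (4,5) (6,8) (8,13) (13,15) (15,17) (20,21)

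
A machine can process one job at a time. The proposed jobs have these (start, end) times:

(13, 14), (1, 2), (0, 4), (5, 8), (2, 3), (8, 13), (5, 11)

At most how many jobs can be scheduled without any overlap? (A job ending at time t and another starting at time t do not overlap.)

Sorted by end: (1,2)  (2,3)  (0,4)  (5,8)  (5,11)  (8,13)  (13,14)
take (1,2); take (2,3); take (5,8); skip (5,11); take (8,13); take (13,14).
Selected 5 jobs.

5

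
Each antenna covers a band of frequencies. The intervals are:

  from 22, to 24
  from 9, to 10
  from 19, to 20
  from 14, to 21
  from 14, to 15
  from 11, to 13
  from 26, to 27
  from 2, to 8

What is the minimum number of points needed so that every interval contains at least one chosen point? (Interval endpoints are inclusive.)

Sort by right endpoint; whenever an interval is uncovered, place a point at its right end.
Sorted: [2,8] [9,10] [11,13] [14,15] [19,20] [14,21] [22,24] [26,27]
{[2,8]} hit by 8; {[9,10]} hit by 10; {[11,13]} hit by 13; {[14,15]} hit by 15; {[19,20],[14,21]} hit by 20; {[22,24]} hit by 24; {[26,27]} hit by 27.
Points: 8, 10, 13, 15, 20, 24, 27 (7 total).

7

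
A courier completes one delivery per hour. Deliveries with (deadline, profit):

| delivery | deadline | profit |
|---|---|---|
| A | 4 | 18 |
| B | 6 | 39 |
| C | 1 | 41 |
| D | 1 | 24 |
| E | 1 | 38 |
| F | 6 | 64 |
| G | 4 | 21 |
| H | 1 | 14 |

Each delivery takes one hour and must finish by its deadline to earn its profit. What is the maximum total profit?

By profit: F(d6,64), C(d1,41), B(d6,39), E(d1,38), D(d1,24), G(d4,21), A(d4,18), H(d1,14)
F→slot 6; C→slot 1; B→slot 5; E skipped; D skipped; G→slot 4; A→slot 3; H skipped.
Profit = 41 + 18 + 21 + 39 + 64 = 183

183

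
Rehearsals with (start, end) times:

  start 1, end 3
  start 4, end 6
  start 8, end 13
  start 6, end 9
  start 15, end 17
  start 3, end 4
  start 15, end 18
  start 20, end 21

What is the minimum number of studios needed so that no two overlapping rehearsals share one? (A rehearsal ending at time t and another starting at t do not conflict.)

The answer is the maximum number of intervals overlapping at any instant.
Events (time:±→running): 1:+→1 3:-→0 3:+→1 4:-→0 4:+→1 6:-→0 6:+→1 8:+→2 … peak 2.

2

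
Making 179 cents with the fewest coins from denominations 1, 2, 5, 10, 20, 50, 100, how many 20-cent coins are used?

Use the largest denomination that fits, subtract, and repeat.
179 = 1×100 + 1×50 + 1×20 + 1×5 + 2×2
Count of 20: 1

1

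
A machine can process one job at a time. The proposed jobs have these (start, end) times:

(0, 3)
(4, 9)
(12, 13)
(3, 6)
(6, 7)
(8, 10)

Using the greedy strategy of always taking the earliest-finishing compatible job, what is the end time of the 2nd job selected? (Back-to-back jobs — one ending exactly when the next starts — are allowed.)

6

Greedy by earliest finish: after sorting by end time, pick each interval compatible with the last pick.
By end time: (0,3), (3,6), (6,7), (4,9), (8,10), (12,13).
Pick (0,3); next start ≥ 3 → (3,6); next start ≥ 6 → (6,7); next start ≥ 7 → (8,10); next start ≥ 10 → (12,13).
Selected: (0,3) (3,6) (6,7) (8,10) (12,13)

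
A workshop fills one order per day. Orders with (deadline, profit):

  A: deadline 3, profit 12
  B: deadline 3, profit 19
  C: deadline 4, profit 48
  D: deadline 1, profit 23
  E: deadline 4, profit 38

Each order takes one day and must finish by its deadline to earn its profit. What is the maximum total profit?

Take jobs in profit order; each goes to the latest open slot no later than its deadline.
Profit order: C=48 E=38 D=23 B=19 A=12
Assign: C→slot 4, E→slot 3, D→slot 1, B→slot 2, A skipped.
Slots: [1:D] [2:B] [3:E] [4:C]
Profit = 23 + 19 + 38 + 48 = 128

128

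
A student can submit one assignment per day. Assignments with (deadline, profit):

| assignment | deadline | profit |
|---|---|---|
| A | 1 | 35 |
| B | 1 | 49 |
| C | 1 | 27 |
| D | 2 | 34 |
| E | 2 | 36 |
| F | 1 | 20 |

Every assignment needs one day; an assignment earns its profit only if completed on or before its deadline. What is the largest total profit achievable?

85

Sort by profit descending; place each in the latest free slot ≤ its deadline.
Profit order: B=49 E=36 A=35 D=34 C=27 F=20
Assign: B→slot 1, E→slot 2, A skipped, D skipped, C skipped, F skipped.
Slots: [1:B] [2:E]
Profit = 49 + 36 = 85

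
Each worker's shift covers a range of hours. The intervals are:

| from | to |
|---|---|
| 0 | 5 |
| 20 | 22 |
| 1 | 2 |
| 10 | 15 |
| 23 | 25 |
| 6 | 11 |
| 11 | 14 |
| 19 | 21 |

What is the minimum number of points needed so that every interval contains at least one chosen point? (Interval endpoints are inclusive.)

Process intervals by earliest right end; each time one isn't hit yet, stab at its right endpoint.
By right end: [1,2]  [0,5]  [6,11]  [11,14]  [10,15]  [19,21]  [20,22]  [23,25]
[1,2] uncovered → point at 2; [6,11] uncovered → point at 11; [19,21] uncovered → point at 21; [23,25] uncovered → point at 25.
Points: 2, 11, 21, 25 (4 total).

4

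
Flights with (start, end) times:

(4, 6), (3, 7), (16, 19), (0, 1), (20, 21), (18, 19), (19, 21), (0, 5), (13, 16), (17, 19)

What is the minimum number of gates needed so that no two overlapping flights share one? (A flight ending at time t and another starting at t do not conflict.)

Count concurrent intervals with a sweep; the peak is the room count.
starts: [0, 0, 3, 4, 13, 16, 17, 18, 19, 20]
ends:   [1, 5, 6, 7, 16, 19, 19, 19, 21, 21]
s0→1 s0→2 e1→1 s3→2 s4→3  — peak 3.

3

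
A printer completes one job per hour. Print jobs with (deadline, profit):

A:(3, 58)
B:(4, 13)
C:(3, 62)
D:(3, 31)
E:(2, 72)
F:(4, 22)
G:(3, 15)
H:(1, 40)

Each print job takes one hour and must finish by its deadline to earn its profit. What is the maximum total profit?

214

By profit: E(d2,72), C(d3,62), A(d3,58), H(d1,40), D(d3,31), F(d4,22), G(d3,15), B(d4,13)
E→slot 2; C→slot 3; A→slot 1; H skipped; D skipped; F→slot 4; G skipped; B skipped.
Profit = 58 + 72 + 62 + 22 = 214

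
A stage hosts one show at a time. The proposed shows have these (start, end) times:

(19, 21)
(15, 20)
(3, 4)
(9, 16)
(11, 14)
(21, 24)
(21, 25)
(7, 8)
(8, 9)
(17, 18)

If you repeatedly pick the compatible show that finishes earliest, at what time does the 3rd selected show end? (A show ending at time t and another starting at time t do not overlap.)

9

By end time: (3,4), (7,8), (8,9), (11,14), (9,16), (17,18), (15,20), (19,21), (21,24), (21,25).
Pick (3,4); next start ≥ 4 → (7,8); next start ≥ 8 → (8,9); next start ≥ 9 → (11,14); next start ≥ 14 → (17,18); next start ≥ 18 → (19,21); next start ≥ 21 → (21,24).
Selected: (3,4) (7,8) (8,9) (11,14) (17,18) (19,21) (21,24)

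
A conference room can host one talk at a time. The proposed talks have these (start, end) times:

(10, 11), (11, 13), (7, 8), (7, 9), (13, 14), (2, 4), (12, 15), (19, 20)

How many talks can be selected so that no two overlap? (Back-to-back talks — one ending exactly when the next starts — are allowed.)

6

Sort by end time and greedily take each interval whose start is ≥ the last chosen end.
Sorted by end: (2,4)  (7,8)  (7,9)  (10,11)  (11,13)  (13,14)  (12,15)  (19,20)
take (2,4); take (7,8); take (10,11); take (11,13); take (13,14); take (19,20).
Selected 6 talks.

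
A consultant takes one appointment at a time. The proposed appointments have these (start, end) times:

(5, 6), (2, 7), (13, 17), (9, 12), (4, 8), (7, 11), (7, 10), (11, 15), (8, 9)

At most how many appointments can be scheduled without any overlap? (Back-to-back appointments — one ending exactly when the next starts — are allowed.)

Sorted by end: (5,6)  (2,7)  (4,8)  (8,9)  (7,10)  (7,11)  (9,12)  (11,15)  (13,17)
take (5,6); skip (4,8); take (8,9); skip (7,10); take (9,12); skip (11,15); take (13,17).
Selected 4 appointments.

4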